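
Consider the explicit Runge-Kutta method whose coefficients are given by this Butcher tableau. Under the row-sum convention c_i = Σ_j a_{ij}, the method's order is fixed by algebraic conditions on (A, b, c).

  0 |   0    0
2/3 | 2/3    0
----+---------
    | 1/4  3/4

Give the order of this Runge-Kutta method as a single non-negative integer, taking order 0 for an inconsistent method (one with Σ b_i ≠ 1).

2

b = (1/4, 3/4)
c = (0, 2/3)
Σ b_i: 1/4·1 + 3/4·1 = 1 ✓
b·c: 3/4·2/3 = 1/2 ✓; 2 stages ⇒ order 2.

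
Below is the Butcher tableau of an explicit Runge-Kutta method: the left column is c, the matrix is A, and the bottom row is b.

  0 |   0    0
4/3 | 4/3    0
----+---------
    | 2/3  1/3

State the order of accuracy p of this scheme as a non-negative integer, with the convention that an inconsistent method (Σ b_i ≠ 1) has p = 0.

b = (2/3, 1/3)
c = (0, 4/3)
Σ b_i: 2/3·1 + 1/3·1 = 1 ✓
b·c: 1/3·4/3 = 4/9 ≠ 1/2 ⇒ order 1.

1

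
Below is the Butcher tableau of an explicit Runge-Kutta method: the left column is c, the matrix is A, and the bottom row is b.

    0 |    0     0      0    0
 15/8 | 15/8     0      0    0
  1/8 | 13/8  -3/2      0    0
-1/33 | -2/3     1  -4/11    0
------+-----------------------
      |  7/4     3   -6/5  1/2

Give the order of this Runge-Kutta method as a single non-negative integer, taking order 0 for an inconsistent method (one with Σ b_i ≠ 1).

0

b = (7/4, 3, -6/5, 1/2)
c = (0, 15/8, 1/8, -1/33)
Ac = (0, 0, -45/16, 161/88)
Σ b_i: 7/4·1 + 3·1 + (-6/5)·1 + 1/2·1 = 81/20 ≠ 1 ⇒ order 0.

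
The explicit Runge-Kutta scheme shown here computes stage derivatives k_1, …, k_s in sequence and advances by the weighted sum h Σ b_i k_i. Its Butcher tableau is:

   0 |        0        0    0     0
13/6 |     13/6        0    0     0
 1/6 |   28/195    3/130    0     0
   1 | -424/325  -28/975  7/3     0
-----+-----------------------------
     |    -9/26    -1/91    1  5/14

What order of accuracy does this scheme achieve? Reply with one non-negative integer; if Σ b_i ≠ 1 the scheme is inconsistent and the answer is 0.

4

b = (-9/26, -1/91, 1, 5/14)
c = (0, 13/6, 1/6, 1)
Ac = (0, 0, 1/20, 49/150)
Σ b_i: (-9/26)·1 + (-1/91)·1 + 1·1 + 5/14·1 = 1 ✓
b·c: (-1/91)·13/6 + 1·1/6 + 5/14·1 = 1/2 ✓
b·c²: (-1/91)·169/36 + 1·1/36 + 5/14·1 = 1/3 ✓
b·Ac: 1·1/20 + 5/14·49/150 = 1/6 ✓
b·c³: (-1/91)·2197/216 + 1·1/216 + 5/14·1 = 1/4 ✓
b·(c∘Ac): 1·1/120 + 5/14·49/150 = 1/8 ✓
b·Ac²: 1·13/120 + 5/14·(-7/100) = 1/12 ✓
b·A²c: 5/14·7/60 = 1/24 ✓; 4 stages ⇒ order 4.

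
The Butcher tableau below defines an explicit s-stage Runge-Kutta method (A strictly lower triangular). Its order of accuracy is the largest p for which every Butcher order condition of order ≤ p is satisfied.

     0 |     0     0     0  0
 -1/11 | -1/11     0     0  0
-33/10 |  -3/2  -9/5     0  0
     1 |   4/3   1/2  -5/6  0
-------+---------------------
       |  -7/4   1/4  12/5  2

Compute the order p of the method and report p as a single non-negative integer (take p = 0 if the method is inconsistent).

b = (-7/4, 1/4, 12/5, 2)
c = (0, -1/11, -33/10, 1)
Ac = (0, 0, 9/55, 119/44)
Σ b_i: (-7/4)·1 + 1/4·1 + 12/5·1 + 2·1 = 29/10 ≠ 1 ⇒ order 0.

0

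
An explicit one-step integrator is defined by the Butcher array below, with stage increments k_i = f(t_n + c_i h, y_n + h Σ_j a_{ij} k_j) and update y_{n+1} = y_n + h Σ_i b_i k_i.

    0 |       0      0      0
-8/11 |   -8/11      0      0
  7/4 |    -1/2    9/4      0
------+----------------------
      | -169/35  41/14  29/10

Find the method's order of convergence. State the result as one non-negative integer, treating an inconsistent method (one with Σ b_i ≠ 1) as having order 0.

1

b = (-169/35, 41/14, 29/10)
c = (0, -8/11, 7/4)
Ac = (0, 0, -18/11)
Σ b_i: (-169/35)·1 + 41/14·1 + 29/10·1 = 1 ✓
b·c: 41/14·(-8/11) + 29/10·7/4 = 9071/3080 ≠ 1/2 ⇒ order 1.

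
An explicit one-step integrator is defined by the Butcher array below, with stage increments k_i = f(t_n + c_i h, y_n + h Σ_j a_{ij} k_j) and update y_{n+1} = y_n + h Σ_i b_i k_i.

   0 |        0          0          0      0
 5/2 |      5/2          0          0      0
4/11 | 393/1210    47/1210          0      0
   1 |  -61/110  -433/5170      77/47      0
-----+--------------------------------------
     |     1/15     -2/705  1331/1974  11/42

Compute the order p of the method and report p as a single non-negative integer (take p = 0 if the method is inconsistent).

4

b = (1/15, -2/705, 1331/1974, 11/42)
c = (0, 5/2, 4/11, 1)
Ac = (0, 0, 47/484, 17/44)
Σ b_i: 1/15·1 + (-2/705)·1 + 1331/1974·1 + 11/42·1 = 1 ✓
b·c: (-2/705)·5/2 + 1331/1974·4/11 + 11/42·1 = 1/2 ✓
b·c²: (-2/705)·25/4 + 1331/1974·16/121 + 11/42·1 = 1/3 ✓
b·Ac: 1331/1974·47/484 + 11/42·17/44 = 1/6 ✓
b·c³: (-2/705)·125/8 + 1331/1974·64/1331 + 11/42·1 = 1/4 ✓
b·(c∘Ac): 1331/1974·47/1331 + 11/42·17/44 = 1/8 ✓
b·Ac²: 1331/1974·235/968 + 11/42·(-27/88) = 1/12 ✓
b·A²c: 11/42·7/44 = 1/24 ✓; 4 stages ⇒ order 4.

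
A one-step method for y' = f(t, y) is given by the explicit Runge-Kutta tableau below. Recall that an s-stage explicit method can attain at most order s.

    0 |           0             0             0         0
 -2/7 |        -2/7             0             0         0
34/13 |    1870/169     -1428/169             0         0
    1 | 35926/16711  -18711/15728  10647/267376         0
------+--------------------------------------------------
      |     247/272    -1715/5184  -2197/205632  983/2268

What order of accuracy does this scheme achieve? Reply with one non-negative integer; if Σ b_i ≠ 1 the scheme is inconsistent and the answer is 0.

b = (247/272, -1715/5184, -2197/205632, 983/2268)
c = (0, -2/7, 34/13, 1)
Ac = (0, 0, 408/169, 873/1966)
Σ b_i: 247/272·1 + (-1715/5184)·1 + (-2197/205632)·1 + 983/2268·1 = 1 ✓
b·c: (-1715/5184)·(-2/7) + (-2197/205632)·34/13 + 983/2268·1 = 1/2 ✓
b·c²: (-1715/5184)·4/49 + (-2197/205632)·1156/169 + 983/2268·1 = 1/3 ✓
b·Ac: (-2197/205632)·408/169 + 983/2268·873/1966 = 1/6 ✓
b·c³: (-1715/5184)·(-8/343) + (-2197/205632)·39304/2197 + 983/2268·1 = 1/4 ✓
b·(c∘Ac): (-2197/205632)·13872/2197 + 983/2268·873/1966 = 1/8 ✓
b·Ac²: (-2197/205632)·(-816/1183) + 983/2268·1206/6881 = 1/12 ✓
b·A²c: 983/2268·189/1966 = 1/24 ✓; 4 stages ⇒ order 4.

4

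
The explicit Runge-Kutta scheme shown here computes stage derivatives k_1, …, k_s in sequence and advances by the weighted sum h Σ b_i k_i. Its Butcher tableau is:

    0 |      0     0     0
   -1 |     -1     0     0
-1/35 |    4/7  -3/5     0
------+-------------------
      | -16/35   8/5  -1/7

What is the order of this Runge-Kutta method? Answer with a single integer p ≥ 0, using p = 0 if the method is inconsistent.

b = (-16/35, 8/5, -1/7)
c = (0, -1, -1/35)
Ac = (0, 0, 3/5)
Σ b_i: (-16/35)·1 + 8/5·1 + (-1/7)·1 = 1 ✓
b·c: 8/5·(-1) + (-1/7)·(-1/35) = -391/245 ≠ 1/2 ⇒ order 1.

1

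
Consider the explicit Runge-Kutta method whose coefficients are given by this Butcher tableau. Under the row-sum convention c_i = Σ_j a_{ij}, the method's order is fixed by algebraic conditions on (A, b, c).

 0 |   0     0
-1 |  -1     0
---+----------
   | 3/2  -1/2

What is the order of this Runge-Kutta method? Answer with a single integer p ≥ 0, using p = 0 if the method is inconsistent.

b = (3/2, -1/2)
c = (0, -1)
Σ b_i: 3/2·1 + (-1/2)·1 = 1 ✓
b·c: (-1/2)·(-1) = 1/2 ✓; 2 stages ⇒ order 2.

2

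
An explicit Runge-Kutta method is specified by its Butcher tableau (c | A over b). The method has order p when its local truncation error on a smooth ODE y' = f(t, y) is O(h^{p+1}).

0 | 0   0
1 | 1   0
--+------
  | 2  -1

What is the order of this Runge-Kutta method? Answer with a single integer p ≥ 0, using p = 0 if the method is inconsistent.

b = (2, -1)
c = (0, 1)
Σ b_i: 2·1 + (-1)·1 = 1 ✓
b·c: (-1)·1 = -1 ≠ 1/2 ⇒ order 1.

1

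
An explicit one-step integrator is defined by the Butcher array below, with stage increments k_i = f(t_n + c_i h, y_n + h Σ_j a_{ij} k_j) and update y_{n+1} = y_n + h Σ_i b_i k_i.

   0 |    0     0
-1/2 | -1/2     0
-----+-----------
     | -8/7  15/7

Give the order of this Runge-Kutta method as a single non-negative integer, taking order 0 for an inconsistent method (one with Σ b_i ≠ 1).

b = (-8/7, 15/7)
c = (0, -1/2)
Σ b_i: (-8/7)·1 + 15/7·1 = 1 ✓
b·c: 15/7·(-1/2) = -15/14 ≠ 1/2 ⇒ order 1.

1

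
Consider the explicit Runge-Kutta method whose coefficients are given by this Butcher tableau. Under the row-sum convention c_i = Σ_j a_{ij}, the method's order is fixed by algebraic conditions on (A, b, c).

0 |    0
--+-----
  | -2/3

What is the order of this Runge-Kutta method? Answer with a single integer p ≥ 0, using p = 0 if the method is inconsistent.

b = (-2/3)
c = (0)
Σ b_i: (-2/3)·1 = -2/3 ≠ 1 ⇒ order 0.

0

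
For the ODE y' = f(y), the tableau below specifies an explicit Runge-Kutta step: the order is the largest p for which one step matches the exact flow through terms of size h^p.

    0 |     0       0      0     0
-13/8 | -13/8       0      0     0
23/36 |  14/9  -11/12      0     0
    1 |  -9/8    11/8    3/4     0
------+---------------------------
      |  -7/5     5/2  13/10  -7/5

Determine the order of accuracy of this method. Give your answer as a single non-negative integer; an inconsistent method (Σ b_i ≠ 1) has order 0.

1

b = (-7/5, 5/2, 13/10, -7/5)
c = (0, -13/8, 23/36, 1)
Ac = (0, 0, 143/96, -337/192)
Σ b_i: (-7/5)·1 + 5/2·1 + 13/10·1 + (-7/5)·1 = 1 ✓
b·c: 5/2·(-13/8) + 13/10·23/36 + (-7/5)·1 = -667/144 ≠ 1/2 ⇒ order 1.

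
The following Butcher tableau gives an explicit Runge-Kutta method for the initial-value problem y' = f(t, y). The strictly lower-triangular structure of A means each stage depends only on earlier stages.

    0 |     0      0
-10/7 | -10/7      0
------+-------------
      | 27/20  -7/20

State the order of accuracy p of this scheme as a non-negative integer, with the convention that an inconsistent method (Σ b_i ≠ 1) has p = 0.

b = (27/20, -7/20)
c = (0, -10/7)
Σ b_i: 27/20·1 + (-7/20)·1 = 1 ✓
b·c: (-7/20)·(-10/7) = 1/2 ✓; 2 stages ⇒ order 2.

2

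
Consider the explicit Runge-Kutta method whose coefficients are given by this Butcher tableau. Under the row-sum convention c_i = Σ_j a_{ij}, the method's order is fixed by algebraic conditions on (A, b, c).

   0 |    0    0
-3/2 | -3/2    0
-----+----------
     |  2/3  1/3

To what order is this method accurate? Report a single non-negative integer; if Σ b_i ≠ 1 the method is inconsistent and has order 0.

b = (2/3, 1/3)
c = (0, -3/2)
Σ b_i: 2/3·1 + 1/3·1 = 1 ✓
b·c: 1/3·(-3/2) = -1/2 ≠ 1/2 ⇒ order 1.

1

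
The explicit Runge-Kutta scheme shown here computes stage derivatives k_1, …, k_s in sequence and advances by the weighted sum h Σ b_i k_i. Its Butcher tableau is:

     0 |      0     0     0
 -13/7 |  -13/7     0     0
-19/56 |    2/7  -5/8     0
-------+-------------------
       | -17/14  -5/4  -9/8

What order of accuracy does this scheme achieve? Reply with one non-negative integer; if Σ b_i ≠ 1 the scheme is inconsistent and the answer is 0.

0

b = (-17/14, -5/4, -9/8)
c = (0, -13/7, -19/56)
Ac = (0, 0, 65/56)
Σ b_i: (-17/14)·1 + (-5/4)·1 + (-9/8)·1 = -201/56 ≠ 1 ⇒ order 0.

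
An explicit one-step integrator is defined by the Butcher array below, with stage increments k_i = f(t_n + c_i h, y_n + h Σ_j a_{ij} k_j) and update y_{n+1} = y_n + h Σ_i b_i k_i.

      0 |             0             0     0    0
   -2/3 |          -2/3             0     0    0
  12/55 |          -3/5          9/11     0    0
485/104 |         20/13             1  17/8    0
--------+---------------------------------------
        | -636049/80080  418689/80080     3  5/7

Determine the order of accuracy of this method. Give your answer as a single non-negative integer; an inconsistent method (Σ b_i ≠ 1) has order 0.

2

b = (-636049/80080, 418689/80080, 3, 5/7)
c = (0, -2/3, 12/55, 485/104)
Ac = (0, 0, -6/11, -67/330)
Σ b_i: (-636049/80080)·1 + 418689/80080·1 + 3·1 + 5/7·1 = 1 ✓
b·c: 418689/80080·(-2/3) + 3·12/55 + 5/7·485/104 = 1/2 ✓
b·c²: 418689/80080·4/9 + 3·144/3025 + 5/7·235225/10816 = 4122685949/229028800 ≠ 1/3 ⇒ order 2.
b·Ac: 3·(-6/11) + 5/7·(-67/330) = -823/462 ≠ 1/6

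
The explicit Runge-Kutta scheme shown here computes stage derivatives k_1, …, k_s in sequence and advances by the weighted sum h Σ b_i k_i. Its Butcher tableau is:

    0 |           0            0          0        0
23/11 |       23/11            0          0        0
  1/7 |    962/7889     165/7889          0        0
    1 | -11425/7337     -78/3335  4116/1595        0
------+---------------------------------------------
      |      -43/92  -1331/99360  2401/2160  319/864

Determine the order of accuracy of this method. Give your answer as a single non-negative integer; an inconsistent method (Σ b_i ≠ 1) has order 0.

b = (-43/92, -1331/99360, 2401/2160, 319/864)
c = (0, 23/11, 1/7, 1)
Ac = (0, 0, 15/343, 102/319)
Σ b_i: (-43/92)·1 + (-1331/99360)·1 + 2401/2160·1 + 319/864·1 = 1 ✓
b·c: (-1331/99360)·23/11 + 2401/2160·1/7 + 319/864·1 = 1/2 ✓
b·c²: (-1331/99360)·529/121 + 2401/2160·1/49 + 319/864·1 = 1/3 ✓
b·Ac: 2401/2160·15/343 + 319/864·102/319 = 1/6 ✓
b·c³: (-1331/99360)·12167/1331 + 2401/2160·1/343 + 319/864·1 = 1/4 ✓
b·(c∘Ac): 2401/2160·15/2401 + 319/864·102/319 = 1/8 ✓
b·Ac²: 2401/2160·345/3773 + 319/864·(-6/121) = 1/12 ✓
b·A²c: 319/864·36/319 = 1/24 ✓; 4 stages ⇒ order 4.

4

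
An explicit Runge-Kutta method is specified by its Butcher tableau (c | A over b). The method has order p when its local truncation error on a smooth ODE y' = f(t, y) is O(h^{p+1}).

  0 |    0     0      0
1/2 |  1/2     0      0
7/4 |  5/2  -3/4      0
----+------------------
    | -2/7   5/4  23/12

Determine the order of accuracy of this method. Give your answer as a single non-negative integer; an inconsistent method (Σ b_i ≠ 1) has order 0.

b = (-2/7, 5/4, 23/12)
c = (0, 1/2, 7/4)
Ac = (0, 0, -3/8)
Σ b_i: (-2/7)·1 + 5/4·1 + 23/12·1 = 121/42 ≠ 1 ⇒ order 0.

0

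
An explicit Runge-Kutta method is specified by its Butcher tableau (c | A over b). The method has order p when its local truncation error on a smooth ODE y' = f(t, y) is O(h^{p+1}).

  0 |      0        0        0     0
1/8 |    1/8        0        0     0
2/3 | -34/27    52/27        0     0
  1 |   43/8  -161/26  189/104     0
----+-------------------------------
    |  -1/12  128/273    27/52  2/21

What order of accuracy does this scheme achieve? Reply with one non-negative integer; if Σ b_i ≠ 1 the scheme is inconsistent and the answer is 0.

4

b = (-1/12, 128/273, 27/52, 2/21)
c = (0, 1/8, 2/3, 1)
Ac = (0, 0, 13/54, 7/16)
Σ b_i: (-1/12)·1 + 128/273·1 + 27/52·1 + 2/21·1 = 1 ✓
b·c: 128/273·1/8 + 27/52·2/3 + 2/21·1 = 1/2 ✓
b·c²: 128/273·1/64 + 27/52·4/9 + 2/21·1 = 1/3 ✓
b·Ac: 27/52·13/54 + 2/21·7/16 = 1/6 ✓
b·c³: 128/273·1/512 + 27/52·8/27 + 2/21·1 = 1/4 ✓
b·(c∘Ac): 27/52·13/81 + 2/21·7/16 = 1/8 ✓
b·Ac²: 27/52·13/432 + 2/21·91/128 = 1/12 ✓
b·A²c: 2/21·7/16 = 1/24 ✓; 4 stages ⇒ order 4.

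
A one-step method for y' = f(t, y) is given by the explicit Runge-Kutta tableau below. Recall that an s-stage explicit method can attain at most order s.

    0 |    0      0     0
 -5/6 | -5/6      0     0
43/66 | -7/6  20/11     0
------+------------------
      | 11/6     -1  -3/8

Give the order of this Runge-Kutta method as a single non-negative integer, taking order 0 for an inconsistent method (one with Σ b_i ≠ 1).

b = (11/6, -1, -3/8)
c = (0, -5/6, 43/66)
Ac = (0, 0, -50/33)
Σ b_i: 11/6·1 + (-1)·1 + (-3/8)·1 = 11/24 ≠ 1 ⇒ order 0.

0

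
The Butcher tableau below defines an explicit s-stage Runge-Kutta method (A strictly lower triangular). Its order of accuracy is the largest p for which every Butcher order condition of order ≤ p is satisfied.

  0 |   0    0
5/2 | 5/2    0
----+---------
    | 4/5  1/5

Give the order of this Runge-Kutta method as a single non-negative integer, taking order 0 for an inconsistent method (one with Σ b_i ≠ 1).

2

b = (4/5, 1/5)
c = (0, 5/2)
Σ b_i: 4/5·1 + 1/5·1 = 1 ✓
b·c: 1/5·5/2 = 1/2 ✓; 2 stages ⇒ order 2.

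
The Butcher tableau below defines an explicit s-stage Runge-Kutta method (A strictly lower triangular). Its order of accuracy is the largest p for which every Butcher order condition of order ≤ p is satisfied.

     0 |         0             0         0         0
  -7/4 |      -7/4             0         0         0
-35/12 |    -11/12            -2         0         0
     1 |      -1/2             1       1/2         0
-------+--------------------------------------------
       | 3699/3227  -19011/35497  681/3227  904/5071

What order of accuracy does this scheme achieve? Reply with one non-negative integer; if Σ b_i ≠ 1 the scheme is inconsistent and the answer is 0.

3

b = (3699/3227, -19011/35497, 681/3227, 904/5071)
c = (0, -7/4, -35/12, 1)
Ac = (0, 0, 7/2, -77/24)
Σ b_i: 3699/3227·1 + (-19011/35497)·1 + 681/3227·1 + 904/5071·1 = 1 ✓
b·c: (-19011/35497)·(-7/4) + 681/3227·(-35/12) + 904/5071·1 = 1/2 ✓
b·c²: (-19011/35497)·49/16 + 681/3227·1225/144 + 904/5071·1 = 1/3 ✓
b·Ac: 681/3227·7/2 + 904/5071·(-77/24) = 1/6 ✓
b·c³: (-19011/35497)·(-343/64) + 681/3227·(-42875/1728) + 904/5071·1 = -290435/132768 ≠ 1/4 ⇒ order 3.
b·(c∘Ac): 681/3227·(-245/24) + 904/5071·(-77/24) = -30163/11064 ≠ 1/8
b·Ac²: 681/3227·(-49/8) + 904/5071·2107/288 = 4249/365112 ≠ 1/12
b·A²c: 904/5071·7/4 = 1582/5071 ≠ 1/24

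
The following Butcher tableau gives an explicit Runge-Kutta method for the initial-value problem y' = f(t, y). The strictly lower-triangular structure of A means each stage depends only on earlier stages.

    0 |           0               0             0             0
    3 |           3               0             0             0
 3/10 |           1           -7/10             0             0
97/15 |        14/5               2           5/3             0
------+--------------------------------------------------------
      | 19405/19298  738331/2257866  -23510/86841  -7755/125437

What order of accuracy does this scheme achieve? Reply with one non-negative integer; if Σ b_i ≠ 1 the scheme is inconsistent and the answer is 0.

b = (19405/19298, 738331/2257866, -23510/86841, -7755/125437)
c = (0, 3, 3/10, 97/15)
Ac = (0, 0, -21/10, 13/2)
Σ b_i: 19405/19298·1 + 738331/2257866·1 + (-23510/86841)·1 + (-7755/125437)·1 = 1 ✓
b·c: 738331/2257866·3 + (-23510/86841)·3/10 + (-7755/125437)·97/15 = 1/2 ✓
b·c²: 738331/2257866·9 + (-23510/86841)·9/100 + (-7755/125437)·9409/225 = 1/3 ✓
b·Ac: (-23510/86841)·(-21/10) + (-7755/125437)·13/2 = 1/6 ✓
b·c³: 738331/2257866·27 + (-23510/86841)·27/1000 + (-7755/125437)·912673/3375 = -13715171/1736820 ≠ 1/4 ⇒ order 3.
b·(c∘Ac): (-23510/86841)·(-63/100) + (-7755/125437)·1261/30 = -117144/48245 ≠ 1/8
b·Ac²: (-23510/86841)·(-63/10) + (-7755/125437)·363/20 = 292751/501748 ≠ 1/12
b·A²c: (-7755/125437)·(-7/2) = 54285/250874 ≠ 1/24

3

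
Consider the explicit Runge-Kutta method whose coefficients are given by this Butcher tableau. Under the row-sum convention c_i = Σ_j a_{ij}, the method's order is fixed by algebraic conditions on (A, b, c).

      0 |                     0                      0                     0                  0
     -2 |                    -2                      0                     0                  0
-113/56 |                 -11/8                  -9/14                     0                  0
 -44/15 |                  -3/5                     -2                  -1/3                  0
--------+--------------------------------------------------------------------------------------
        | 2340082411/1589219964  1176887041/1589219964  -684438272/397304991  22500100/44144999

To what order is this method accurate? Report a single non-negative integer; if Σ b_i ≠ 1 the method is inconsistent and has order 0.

b = (2340082411/1589219964, 1176887041/1589219964, -684438272/397304991, 22500100/44144999)
c = (0, -2, -113/56, -44/15)
Ac = (0, 0, 9/7, 785/168)
Σ b_i: 2340082411/1589219964·1 + 1176887041/1589219964·1 + (-684438272/397304991)·1 + 22500100/44144999·1 = 1 ✓
b·c: 1176887041/1589219964·(-2) + (-684438272/397304991)·(-113/56) + 22500100/44144999·(-44/15) = 1/2 ✓
b·c²: 1176887041/1589219964·4 + (-684438272/397304991)·12769/3136 + 22500100/44144999·1936/225 = 1/3 ✓
b·Ac: (-684438272/397304991)·9/7 + 22500100/44144999·785/168 = 1/6 ✓
b·c³: 1176887041/1589219964·(-8) + (-684438272/397304991)·(-1442897/175616) + 22500100/44144999·(-85184/3375) = -386683892359/83434048110 ≠ 1/4 ⇒ order 3.
b·(c∘Ac): (-684438272/397304991)·(-1017/392) + 22500100/44144999·(-1727/126) = -999849778/397304991 ≠ 1/8
b·Ac²: (-684438272/397304991)·(-18/7) + 22500100/44144999·(-88033/9408) = -5035043863/14832719664 ≠ 1/12
b·A²c: 22500100/44144999·(-3/7) = -9642900/44144999 ≠ 1/24

3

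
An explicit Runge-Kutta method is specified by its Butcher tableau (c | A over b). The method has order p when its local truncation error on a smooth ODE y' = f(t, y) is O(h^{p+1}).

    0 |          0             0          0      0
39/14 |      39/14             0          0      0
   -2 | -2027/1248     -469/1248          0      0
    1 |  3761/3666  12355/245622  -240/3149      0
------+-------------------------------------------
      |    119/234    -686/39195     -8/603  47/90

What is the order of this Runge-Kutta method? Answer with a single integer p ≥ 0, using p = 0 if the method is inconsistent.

b = (119/234, -686/39195, -8/603, 47/90)
c = (0, 39/14, -2, 1)
Ac = (0, 0, -67/64, 55/188)
Σ b_i: 119/234·1 + (-686/39195)·1 + (-8/603)·1 + 47/90·1 = 1 ✓
b·c: (-686/39195)·39/14 + (-8/603)·(-2) + 47/90·1 = 1/2 ✓
b·c²: (-686/39195)·1521/196 + (-8/603)·4 + 47/90·1 = 1/3 ✓
b·Ac: (-8/603)·(-67/64) + 47/90·55/188 = 1/6 ✓
b·c³: (-686/39195)·59319/2744 + (-8/603)·(-8) + 47/90·1 = 1/4 ✓
b·(c∘Ac): (-8/603)·67/32 + 47/90·55/188 = 1/8 ✓
b·Ac²: (-8/603)·(-2613/896) + 47/90·225/2632 = 1/12 ✓
b·A²c: 47/90·15/188 = 1/24 ✓; 4 stages ⇒ order 4.

4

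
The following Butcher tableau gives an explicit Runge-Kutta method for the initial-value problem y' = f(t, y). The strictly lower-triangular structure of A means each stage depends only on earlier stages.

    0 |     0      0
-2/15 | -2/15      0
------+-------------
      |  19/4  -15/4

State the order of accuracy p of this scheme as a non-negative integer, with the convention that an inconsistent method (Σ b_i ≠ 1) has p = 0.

2

b = (19/4, -15/4)
c = (0, -2/15)
Σ b_i: 19/4·1 + (-15/4)·1 = 1 ✓
b·c: (-15/4)·(-2/15) = 1/2 ✓; 2 stages ⇒ order 2.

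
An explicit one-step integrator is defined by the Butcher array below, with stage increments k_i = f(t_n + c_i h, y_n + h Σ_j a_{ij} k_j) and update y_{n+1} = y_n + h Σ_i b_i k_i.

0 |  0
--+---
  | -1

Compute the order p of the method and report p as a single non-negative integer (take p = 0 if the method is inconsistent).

b = (-1)
c = (0)
Σ b_i: (-1)·1 = -1 ≠ 1 ⇒ order 0.

0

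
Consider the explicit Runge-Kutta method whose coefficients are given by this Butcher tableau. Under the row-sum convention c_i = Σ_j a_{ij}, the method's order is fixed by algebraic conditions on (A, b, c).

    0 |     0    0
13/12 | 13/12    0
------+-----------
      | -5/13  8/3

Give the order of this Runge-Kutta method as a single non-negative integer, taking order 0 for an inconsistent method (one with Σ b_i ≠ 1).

b = (-5/13, 8/3)
c = (0, 13/12)
Σ b_i: (-5/13)·1 + 8/3·1 = 89/39 ≠ 1 ⇒ order 0.

0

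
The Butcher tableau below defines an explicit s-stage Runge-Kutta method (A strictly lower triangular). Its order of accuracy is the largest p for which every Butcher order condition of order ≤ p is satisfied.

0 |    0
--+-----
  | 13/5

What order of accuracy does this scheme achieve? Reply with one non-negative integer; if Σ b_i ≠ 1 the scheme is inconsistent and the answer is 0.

0

b = (13/5)
c = (0)
Σ b_i: 13/5·1 = 13/5 ≠ 1 ⇒ order 0.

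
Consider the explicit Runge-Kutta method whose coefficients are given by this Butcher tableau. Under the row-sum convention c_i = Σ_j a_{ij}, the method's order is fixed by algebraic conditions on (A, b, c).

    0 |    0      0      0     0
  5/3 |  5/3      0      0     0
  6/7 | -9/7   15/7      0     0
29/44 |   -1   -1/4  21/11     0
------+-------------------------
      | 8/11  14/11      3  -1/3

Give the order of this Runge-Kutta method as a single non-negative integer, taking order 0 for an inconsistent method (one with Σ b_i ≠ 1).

b = (8/11, 14/11, 3, -1/3)
c = (0, 5/3, 6/7, 29/44)
Ac = (0, 0, 25/7, 161/132)
Σ b_i: 8/11·1 + 14/11·1 + 3·1 + (-1/3)·1 = 14/3 ≠ 1 ⇒ order 0.

0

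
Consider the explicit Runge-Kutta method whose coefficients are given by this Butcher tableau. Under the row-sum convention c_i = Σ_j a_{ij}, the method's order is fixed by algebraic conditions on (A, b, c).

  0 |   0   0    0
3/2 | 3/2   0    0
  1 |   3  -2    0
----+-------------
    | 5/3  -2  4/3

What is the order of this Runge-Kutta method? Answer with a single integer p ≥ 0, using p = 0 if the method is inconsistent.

1

b = (5/3, -2, 4/3)
c = (0, 3/2, 1)
Ac = (0, 0, -3)
Σ b_i: 5/3·1 + (-2)·1 + 4/3·1 = 1 ✓
b·c: (-2)·3/2 + 4/3·1 = -5/3 ≠ 1/2 ⇒ order 1.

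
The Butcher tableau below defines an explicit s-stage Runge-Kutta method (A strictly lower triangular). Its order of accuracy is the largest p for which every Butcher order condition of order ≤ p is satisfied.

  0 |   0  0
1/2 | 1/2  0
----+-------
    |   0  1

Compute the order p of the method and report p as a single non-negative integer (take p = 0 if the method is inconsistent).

2

b = (0, 1)
c = (0, 1/2)
Σ b_i: 1·1 = 1 ✓
b·c: 1·1/2 = 1/2 ✓; 2 stages ⇒ order 2.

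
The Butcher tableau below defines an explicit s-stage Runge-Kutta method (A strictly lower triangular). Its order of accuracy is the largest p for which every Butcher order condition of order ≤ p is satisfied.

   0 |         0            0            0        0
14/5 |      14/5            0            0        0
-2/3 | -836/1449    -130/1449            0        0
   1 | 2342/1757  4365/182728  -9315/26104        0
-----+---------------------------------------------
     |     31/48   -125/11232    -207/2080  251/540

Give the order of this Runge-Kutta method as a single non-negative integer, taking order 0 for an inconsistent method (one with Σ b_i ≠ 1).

b = (31/48, -125/11232, -207/2080, 251/540)
c = (0, 14/5, -2/3, 1)
Ac = (0, 0, -52/207, 153/502)
Σ b_i: 31/48·1 + (-125/11232)·1 + (-207/2080)·1 + 251/540·1 = 1 ✓
b·c: (-125/11232)·14/5 + (-207/2080)·(-2/3) + 251/540·1 = 1/2 ✓
b·c²: (-125/11232)·196/25 + (-207/2080)·4/9 + 251/540·1 = 1/3 ✓
b·Ac: (-207/2080)·(-52/207) + 251/540·153/502 = 1/6 ✓
b·c³: (-125/11232)·2744/125 + (-207/2080)·(-8/27) + 251/540·1 = 1/4 ✓
b·(c∘Ac): (-207/2080)·104/621 + 251/540·153/502 = 1/8 ✓
b·Ac²: (-207/2080)·(-728/1035) + 251/540·36/1255 = 1/12 ✓
b·A²c: 251/540·45/502 = 1/24 ✓; 4 stages ⇒ order 4.

4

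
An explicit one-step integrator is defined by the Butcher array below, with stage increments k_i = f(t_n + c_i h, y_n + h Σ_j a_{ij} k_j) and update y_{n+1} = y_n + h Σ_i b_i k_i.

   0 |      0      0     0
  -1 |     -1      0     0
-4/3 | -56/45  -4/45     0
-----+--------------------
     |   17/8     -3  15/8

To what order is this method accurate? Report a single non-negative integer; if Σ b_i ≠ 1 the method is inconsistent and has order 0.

3

b = (17/8, -3, 15/8)
c = (0, -1, -4/3)
Ac = (0, 0, 4/45)
Σ b_i: 17/8·1 + (-3)·1 + 15/8·1 = 1 ✓
b·c: (-3)·(-1) + 15/8·(-4/3) = 1/2 ✓
b·c²: (-3)·1 + 15/8·16/9 = 1/3 ✓
b·Ac: 15/8·4/45 = 1/6 ✓; 3 stages ⇒ order 3.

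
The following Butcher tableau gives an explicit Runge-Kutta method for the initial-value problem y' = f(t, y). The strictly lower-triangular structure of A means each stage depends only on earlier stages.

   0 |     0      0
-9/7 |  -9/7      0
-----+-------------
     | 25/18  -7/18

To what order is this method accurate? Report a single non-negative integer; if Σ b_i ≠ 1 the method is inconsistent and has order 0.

b = (25/18, -7/18)
c = (0, -9/7)
Σ b_i: 25/18·1 + (-7/18)·1 = 1 ✓
b·c: (-7/18)·(-9/7) = 1/2 ✓; 2 stages ⇒ order 2.

2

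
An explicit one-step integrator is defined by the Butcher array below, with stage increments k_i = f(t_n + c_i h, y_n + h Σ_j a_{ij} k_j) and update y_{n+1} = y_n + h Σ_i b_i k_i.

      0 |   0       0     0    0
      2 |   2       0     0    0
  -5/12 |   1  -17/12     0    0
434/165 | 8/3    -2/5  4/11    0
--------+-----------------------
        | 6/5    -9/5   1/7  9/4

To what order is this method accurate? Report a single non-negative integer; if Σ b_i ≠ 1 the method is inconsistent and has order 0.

0

b = (6/5, -9/5, 1/7, 9/4)
c = (0, 2, -5/12, 434/165)
Ac = (0, 0, -17/6, -157/165)
Σ b_i: 6/5·1 + (-9/5)·1 + 1/7·1 + 9/4·1 = 251/140 ≠ 1 ⇒ order 0.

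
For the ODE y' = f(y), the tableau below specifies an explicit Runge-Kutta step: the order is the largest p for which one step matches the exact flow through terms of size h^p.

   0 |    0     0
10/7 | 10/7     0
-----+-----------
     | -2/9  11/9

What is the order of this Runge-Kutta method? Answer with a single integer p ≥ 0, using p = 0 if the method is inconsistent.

b = (-2/9, 11/9)
c = (0, 10/7)
Σ b_i: (-2/9)·1 + 11/9·1 = 1 ✓
b·c: 11/9·10/7 = 110/63 ≠ 1/2 ⇒ order 1.

1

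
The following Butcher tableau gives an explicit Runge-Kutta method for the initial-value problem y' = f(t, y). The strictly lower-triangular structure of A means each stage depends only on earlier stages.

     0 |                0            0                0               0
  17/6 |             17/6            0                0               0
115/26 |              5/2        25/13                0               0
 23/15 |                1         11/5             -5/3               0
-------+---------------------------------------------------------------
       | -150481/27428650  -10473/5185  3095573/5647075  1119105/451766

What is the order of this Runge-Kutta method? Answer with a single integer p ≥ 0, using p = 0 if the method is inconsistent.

3

b = (-150481/27428650, -10473/5185, 3095573/5647075, 1119105/451766)
c = (0, 17/6, 115/26, 23/15)
Ac = (0, 0, 425/78, -74/65)
Σ b_i: (-150481/27428650)·1 + (-10473/5185)·1 + 3095573/5647075·1 + 1119105/451766·1 = 1 ✓
b·c: (-10473/5185)·17/6 + 3095573/5647075·115/26 + 1119105/451766·23/15 = 1/2 ✓
b·c²: (-10473/5185)·289/36 + 3095573/5647075·13225/676 + 1119105/451766·529/225 = 1/3 ✓
b·Ac: 3095573/5647075·425/78 + 1119105/451766·(-74/65) = 1/6 ✓
b·c³: (-10473/5185)·4913/216 + 3095573/5647075·1520875/17576 + 1119105/451766·12167/3375 = 572161/54900 ≠ 1/4 ⇒ order 3.
b·(c∘Ac): 3095573/5647075·48875/2028 + 1119105/451766·(-1702/975) = 748087/84180 ≠ 1/8
b·Ac²: 3095573/5647075·7225/468 + 1119105/451766·(-113656/7605) = -131261309/4596228 ≠ 1/12
b·A²c: 1119105/451766·(-2125/234) = -20325625/903532 ≠ 1/24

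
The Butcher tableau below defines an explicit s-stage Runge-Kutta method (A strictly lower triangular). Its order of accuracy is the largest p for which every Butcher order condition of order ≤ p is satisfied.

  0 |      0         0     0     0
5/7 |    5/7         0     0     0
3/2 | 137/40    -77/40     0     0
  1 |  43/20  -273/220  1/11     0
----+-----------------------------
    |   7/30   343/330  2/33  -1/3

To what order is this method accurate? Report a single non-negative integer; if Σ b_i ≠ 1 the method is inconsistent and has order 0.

b = (7/30, 343/330, 2/33, -1/3)
c = (0, 5/7, 3/2, 1)
Ac = (0, 0, -11/8, -3/4)
Σ b_i: 7/30·1 + 343/330·1 + 2/33·1 + (-1/3)·1 = 1 ✓
b·c: 343/330·5/7 + 2/33·3/2 + (-1/3)·1 = 1/2 ✓
b·c²: 343/330·25/49 + 2/33·9/4 + (-1/3)·1 = 1/3 ✓
b·Ac: 2/33·(-11/8) + (-1/3)·(-3/4) = 1/6 ✓
b·c³: 343/330·125/343 + 2/33·27/8 + (-1/3)·1 = 1/4 ✓
b·(c∘Ac): 2/33·(-33/16) + (-1/3)·(-3/4) = 1/8 ✓
b·Ac²: 2/33·(-55/56) + (-1/3)·(-3/7) = 1/12 ✓
b·A²c: (-1/3)·(-1/8) = 1/24 ✓; 4 stages ⇒ order 4.

4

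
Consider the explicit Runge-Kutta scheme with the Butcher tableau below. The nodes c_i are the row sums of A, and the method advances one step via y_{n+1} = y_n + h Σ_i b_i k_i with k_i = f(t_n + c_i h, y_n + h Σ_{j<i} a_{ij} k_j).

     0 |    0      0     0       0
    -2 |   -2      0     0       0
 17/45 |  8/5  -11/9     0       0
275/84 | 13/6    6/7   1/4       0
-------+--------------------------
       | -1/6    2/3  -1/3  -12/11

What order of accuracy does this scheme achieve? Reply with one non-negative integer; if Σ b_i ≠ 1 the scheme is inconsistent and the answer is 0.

0

b = (-1/6, 2/3, -1/3, -12/11)
c = (0, -2, 17/45, 275/84)
Ac = (0, 0, 22/9, -2041/1260)
Σ b_i: (-1/6)·1 + 2/3·1 + (-1/3)·1 + (-12/11)·1 = -61/66 ≠ 1 ⇒ order 0.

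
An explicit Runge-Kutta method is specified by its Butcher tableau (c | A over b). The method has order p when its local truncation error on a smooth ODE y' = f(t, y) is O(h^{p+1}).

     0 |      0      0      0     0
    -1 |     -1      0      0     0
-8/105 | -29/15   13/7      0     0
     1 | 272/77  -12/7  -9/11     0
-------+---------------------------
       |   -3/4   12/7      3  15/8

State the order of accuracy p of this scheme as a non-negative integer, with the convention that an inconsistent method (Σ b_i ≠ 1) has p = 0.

b = (-3/4, 12/7, 3, 15/8)
c = (0, -1, -8/105, 1)
Ac = (0, 0, -13/7, 684/385)
Σ b_i: (-3/4)·1 + 12/7·1 + 3·1 + 15/8·1 = 327/56 ≠ 1 ⇒ order 0.

0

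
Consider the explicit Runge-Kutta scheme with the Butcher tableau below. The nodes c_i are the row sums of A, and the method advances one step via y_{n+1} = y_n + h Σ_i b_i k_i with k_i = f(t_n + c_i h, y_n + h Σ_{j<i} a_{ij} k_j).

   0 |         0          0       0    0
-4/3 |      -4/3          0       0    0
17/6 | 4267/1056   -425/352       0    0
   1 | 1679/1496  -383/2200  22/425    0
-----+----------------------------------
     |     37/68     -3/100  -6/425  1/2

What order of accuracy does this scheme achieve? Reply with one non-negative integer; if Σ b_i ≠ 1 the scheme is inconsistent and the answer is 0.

b = (37/68, -3/100, -6/425, 1/2)
c = (0, -4/3, 17/6, 1)
Ac = (0, 0, 425/264, 25/66)
Σ b_i: 37/68·1 + (-3/100)·1 + (-6/425)·1 + 1/2·1 = 1 ✓
b·c: (-3/100)·(-4/3) + (-6/425)·17/6 + 1/2·1 = 1/2 ✓
b·c²: (-3/100)·16/9 + (-6/425)·289/36 + 1/2·1 = 1/3 ✓
b·Ac: (-6/425)·425/264 + 1/2·25/66 = 1/6 ✓
b·c³: (-3/100)·(-64/27) + (-6/425)·4913/216 + 1/2·1 = 1/4 ✓
b·(c∘Ac): (-6/425)·7225/1584 + 1/2·25/66 = 1/8 ✓
b·Ac²: (-6/425)·(-425/198) + 1/2·7/66 = 1/12 ✓
b·A²c: 1/2·1/12 = 1/24 ✓; 4 stages ⇒ order 4.

4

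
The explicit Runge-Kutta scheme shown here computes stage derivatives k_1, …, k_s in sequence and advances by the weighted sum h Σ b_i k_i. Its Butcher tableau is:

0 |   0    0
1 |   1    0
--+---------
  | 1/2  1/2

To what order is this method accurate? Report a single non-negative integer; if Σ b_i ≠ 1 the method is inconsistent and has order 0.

b = (1/2, 1/2)
c = (0, 1)
Σ b_i: 1/2·1 + 1/2·1 = 1 ✓
b·c: 1/2·1 = 1/2 ✓; 2 stages ⇒ order 2.

2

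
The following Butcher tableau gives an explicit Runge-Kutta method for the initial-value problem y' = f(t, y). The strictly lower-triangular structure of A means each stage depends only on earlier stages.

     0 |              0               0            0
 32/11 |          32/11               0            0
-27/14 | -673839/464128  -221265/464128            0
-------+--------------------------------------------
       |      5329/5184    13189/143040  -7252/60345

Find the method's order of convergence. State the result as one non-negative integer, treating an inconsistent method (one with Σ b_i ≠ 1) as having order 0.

b = (5329/5184, 13189/143040, -7252/60345)
c = (0, 32/11, -27/14)
Ac = (0, 0, -20115/14504)
Σ b_i: 5329/5184·1 + 13189/143040·1 + (-7252/60345)·1 = 1 ✓
b·c: 13189/143040·32/11 + (-7252/60345)·(-27/14) = 1/2 ✓
b·c²: 13189/143040·1024/121 + (-7252/60345)·729/196 = 1/3 ✓
b·Ac: (-7252/60345)·(-20115/14504) = 1/6 ✓; 3 stages ⇒ order 3.

3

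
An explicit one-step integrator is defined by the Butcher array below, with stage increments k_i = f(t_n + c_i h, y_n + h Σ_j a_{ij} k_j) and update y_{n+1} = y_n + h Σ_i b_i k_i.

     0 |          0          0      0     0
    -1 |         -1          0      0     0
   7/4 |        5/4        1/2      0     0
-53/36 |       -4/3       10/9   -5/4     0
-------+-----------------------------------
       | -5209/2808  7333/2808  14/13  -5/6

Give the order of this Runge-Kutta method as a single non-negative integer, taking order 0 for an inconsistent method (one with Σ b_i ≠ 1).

2

b = (-5209/2808, 7333/2808, 14/13, -5/6)
c = (0, -1, 7/4, -53/36)
Ac = (0, 0, -1/2, -475/144)
Σ b_i: (-5209/2808)·1 + 7333/2808·1 + 14/13·1 + (-5/6)·1 = 1 ✓
b·c: 7333/2808·(-1) + 14/13·7/4 + (-5/6)·(-53/36) = 1/2 ✓
b·c²: 7333/2808·1 + 14/13·49/16 + (-5/6)·2809/1296 = 414799/101088 ≠ 1/3 ⇒ order 2.
b·Ac: 14/13·(-1/2) + (-5/6)·(-475/144) = 24827/11232 ≠ 1/6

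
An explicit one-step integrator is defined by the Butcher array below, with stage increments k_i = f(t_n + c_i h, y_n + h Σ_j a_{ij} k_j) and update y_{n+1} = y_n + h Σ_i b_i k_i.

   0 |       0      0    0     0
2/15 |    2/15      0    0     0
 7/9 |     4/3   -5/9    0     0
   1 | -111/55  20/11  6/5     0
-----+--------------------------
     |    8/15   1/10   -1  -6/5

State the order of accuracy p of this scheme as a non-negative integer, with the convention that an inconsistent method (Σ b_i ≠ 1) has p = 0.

0

b = (8/15, 1/10, -1, -6/5)
c = (0, 2/15, 7/9, 1)
Ac = (0, 0, -2/27, 194/165)
Σ b_i: 8/15·1 + 1/10·1 + (-1)·1 + (-6/5)·1 = -47/30 ≠ 1 ⇒ order 0.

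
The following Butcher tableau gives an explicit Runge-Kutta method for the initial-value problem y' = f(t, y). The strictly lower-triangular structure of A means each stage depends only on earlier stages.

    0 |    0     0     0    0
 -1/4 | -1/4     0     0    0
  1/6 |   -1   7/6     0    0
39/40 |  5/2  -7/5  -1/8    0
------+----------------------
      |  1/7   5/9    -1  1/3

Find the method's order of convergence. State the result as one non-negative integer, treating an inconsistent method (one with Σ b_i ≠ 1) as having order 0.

0

b = (1/7, 5/9, -1, 1/3)
c = (0, -1/4, 1/6, 39/40)
Ac = (0, 0, -7/24, 79/240)
Σ b_i: 1/7·1 + 5/9·1 + (-1)·1 + 1/3·1 = 2/63 ≠ 1 ⇒ order 0.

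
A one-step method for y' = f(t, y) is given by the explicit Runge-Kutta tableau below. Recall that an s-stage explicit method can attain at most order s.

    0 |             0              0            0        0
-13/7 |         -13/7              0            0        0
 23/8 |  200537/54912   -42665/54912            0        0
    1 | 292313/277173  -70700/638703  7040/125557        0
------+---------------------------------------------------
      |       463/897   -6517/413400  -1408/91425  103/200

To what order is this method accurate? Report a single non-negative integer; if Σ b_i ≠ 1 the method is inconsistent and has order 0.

b = (463/897, -6517/413400, -1408/91425, 103/200)
c = (0, -13/7, 23/8, 1)
Ac = (0, 0, 6095/4224, 340/927)
Σ b_i: 463/897·1 + (-6517/413400)·1 + (-1408/91425)·1 + 103/200·1 = 1 ✓
b·c: (-6517/413400)·(-13/7) + (-1408/91425)·23/8 + 103/200·1 = 1/2 ✓
b·c²: (-6517/413400)·169/49 + (-1408/91425)·529/64 + 103/200·1 = 1/3 ✓
b·Ac: (-1408/91425)·6095/4224 + 103/200·340/927 = 1/6 ✓
b·c³: (-6517/413400)·(-2197/343) + (-1408/91425)·12167/512 + 103/200·1 = 1/4 ✓
b·(c∘Ac): (-1408/91425)·140185/33792 + 103/200·340/927 = 1/8 ✓
b·Ac²: (-1408/91425)·(-79235/29568) + 103/200·530/6489 = 1/12 ✓
b·A²c: 103/200·25/309 = 1/24 ✓; 4 stages ⇒ order 4.

4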